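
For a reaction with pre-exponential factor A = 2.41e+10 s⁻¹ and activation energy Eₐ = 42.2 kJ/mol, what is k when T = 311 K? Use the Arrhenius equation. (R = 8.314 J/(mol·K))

1.97e+03 s⁻¹

Step 1: Use the Arrhenius equation: k = A × exp(-Eₐ/RT)
Step 2: Convert Eₐ to J/mol: 42.2 kJ/mol = 42200 J/mol
Step 3: Calculate the exponent: -Eₐ/(RT) = -42200/(8.314 × 311) = -16.32082
Step 4: k = 2.41e+10 × exp(-16.32082)
Step 5: k = 2.41e+10 × 8.16503e-08 = 1.9678e+03 s⁻¹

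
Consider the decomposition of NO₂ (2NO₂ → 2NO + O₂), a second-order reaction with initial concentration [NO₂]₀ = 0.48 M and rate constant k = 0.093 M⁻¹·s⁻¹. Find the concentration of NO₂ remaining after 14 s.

0.2954 M

Step 1: For a second-order reaction: 1/[NO₂] = 1/[NO₂]₀ + kt
Step 2: 1/[NO₂] = 1/0.48 + 0.093 × 14
Step 3: 1/[NO₂] = 2.083 + 1.302 = 3.385
Step 4: [NO₂] = 1/3.385 = 0.2954 M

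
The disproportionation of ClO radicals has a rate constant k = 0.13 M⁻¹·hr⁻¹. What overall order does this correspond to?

second order (2)

Step 1: The units of k for an nth-order reaction are (concentration)^(1-n)·(time)⁻¹.
Step 2: Here k has units M⁻¹·hr⁻¹, so the concentration exponent is -1.
Step 3: 1 - n = -1 ⇒ n = 2. The reaction is second order.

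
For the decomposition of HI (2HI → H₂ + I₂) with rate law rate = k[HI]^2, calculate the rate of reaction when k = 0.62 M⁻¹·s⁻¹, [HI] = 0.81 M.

0.4068 M/s

Step 1: Identify the rate law: rate = k[HI]^2
Step 2: Substitute values: rate = 0.62 × (0.81)^2
Step 3: Calculate: rate = 0.62 × 0.6561 = 0.406782 M/s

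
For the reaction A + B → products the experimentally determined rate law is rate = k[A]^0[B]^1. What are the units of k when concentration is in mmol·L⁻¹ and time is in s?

s⁻¹

Step 1: Overall order = 0 + 1 = 1.
Step 2: rate has units mmol·L⁻¹·s⁻¹; [A]^0[B]^1 has units (mmol·L⁻¹)^1.
Step 3: k = rate/([A]^0[B]^1), so units of k = (mmol·L⁻¹)^(1-1)·s⁻¹ = s⁻¹.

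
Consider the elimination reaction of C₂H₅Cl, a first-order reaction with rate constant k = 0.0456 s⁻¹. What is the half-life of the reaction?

15.2 s

Step 1: For a first-order reaction, t₁/₂ = ln(2)/k
Step 2: t₁/₂ = ln(2)/0.0456
Step 3: t₁/₂ = 0.6931/0.0456 = 15.2 s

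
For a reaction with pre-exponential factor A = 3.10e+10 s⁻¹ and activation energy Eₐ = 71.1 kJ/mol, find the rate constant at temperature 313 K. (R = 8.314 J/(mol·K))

4.22e-02 s⁻¹

Step 1: Use the Arrhenius equation: k = A × exp(-Eₐ/RT)
Step 2: Convert Eₐ to J/mol: 71.1 kJ/mol = 71100 J/mol
Step 3: Calculate the exponent: -Eₐ/(RT) = -71100/(8.314 × 313) = -27.32217
Step 4: k = 3.10e+10 × exp(-27.32217)
Step 5: k = 3.10e+10 × 1.36186e-12 = 4.2218e-02 s⁻¹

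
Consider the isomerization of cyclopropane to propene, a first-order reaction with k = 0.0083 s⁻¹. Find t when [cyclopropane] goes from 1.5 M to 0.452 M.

144.5 s

Step 1: For first-order: t = ln([cyclopropane]₀/[cyclopropane])/k
Step 2: t = ln(1.5/0.452)/0.0083
Step 3: t = ln(3.319)/0.0083
Step 4: t = 1.2/0.0083 = 144.5 s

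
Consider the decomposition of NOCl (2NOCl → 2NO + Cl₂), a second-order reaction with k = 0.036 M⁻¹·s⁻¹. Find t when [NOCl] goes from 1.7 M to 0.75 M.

20.7 s

Step 1: For second-order: t = (1/[NOCl] - 1/[NOCl]₀)/k
Step 2: t = (1/0.75 - 1/1.7)/0.036
Step 3: t = (1.333 - 0.5882)/0.036
Step 4: t = 0.7451/0.036 = 20.7 s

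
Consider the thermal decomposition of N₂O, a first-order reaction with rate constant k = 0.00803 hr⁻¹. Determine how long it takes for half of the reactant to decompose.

86.32 hr

Step 1: For a first-order reaction, t₁/₂ = ln(2)/k
Step 2: t₁/₂ = ln(2)/0.00803
Step 3: t₁/₂ = 0.6931/0.00803 = 86.32 hr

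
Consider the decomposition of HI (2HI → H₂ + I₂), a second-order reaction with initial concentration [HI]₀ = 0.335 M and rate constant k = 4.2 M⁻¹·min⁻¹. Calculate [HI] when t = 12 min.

0.01873 M

Step 1: For a second-order reaction: 1/[HI] = 1/[HI]₀ + kt
Step 2: 1/[HI] = 1/0.335 + 4.2 × 12
Step 3: 1/[HI] = 2.985 + 50.4 = 53.39
Step 4: [HI] = 1/53.39 = 0.01873 M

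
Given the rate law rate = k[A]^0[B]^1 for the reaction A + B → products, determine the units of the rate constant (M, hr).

hr⁻¹

Step 1: Overall order = 0 + 1 = 1.
Step 2: rate has units M·hr⁻¹; [A]^0[B]^1 has units M^1.
Step 3: k = rate/([A]^0[B]^1), so units of k = M^(1-1)·hr⁻¹ = hr⁻¹.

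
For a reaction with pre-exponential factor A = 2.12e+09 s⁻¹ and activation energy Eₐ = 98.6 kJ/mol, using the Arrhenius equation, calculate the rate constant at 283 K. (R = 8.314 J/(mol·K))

1.34e-09 s⁻¹

Step 1: Use the Arrhenius equation: k = A × exp(-Eₐ/RT)
Step 2: Convert Eₐ to J/mol: 98.6 kJ/mol = 98600 J/mol
Step 3: Calculate the exponent: -Eₐ/(RT) = -98600/(8.314 × 283) = -41.90641
Step 4: k = 2.12e+09 × exp(-41.90641)
Step 5: k = 2.12e+09 × 6.31360e-19 = 1.3385e-09 s⁻¹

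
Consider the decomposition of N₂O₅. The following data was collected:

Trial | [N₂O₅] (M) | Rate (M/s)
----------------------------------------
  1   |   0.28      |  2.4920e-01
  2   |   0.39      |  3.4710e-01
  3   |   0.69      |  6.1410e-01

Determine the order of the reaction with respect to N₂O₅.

first order (1)

Step 1: Compare trials to find order n where rate₂/rate₁ = ([N₂O₅]₂/[N₂O₅]₁)^n
Step 2: rate₂/rate₁ = 3.4710e-01/2.4920e-01 = 1.393
Step 3: [N₂O₅]₂/[N₂O₅]₁ = 0.39/0.28 = 1.393
Step 4: n = ln(1.393)/ln(1.393) = 1.00 ≈ 1
Step 5: The reaction is first order in N₂O₅.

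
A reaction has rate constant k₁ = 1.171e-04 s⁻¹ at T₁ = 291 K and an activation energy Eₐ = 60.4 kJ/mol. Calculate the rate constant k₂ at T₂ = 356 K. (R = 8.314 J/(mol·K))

1.117e-02 s⁻¹

Step 1: Use the two-temperature Arrhenius form: ln(k₂/k₁) = -Eₐ/R × (1/T₂ - 1/T₁)
Step 2: Convert Eₐ to J/mol: 60.4 kJ/mol = 60400 J/mol
Step 3: 1/T₂ - 1/T₁ = 1/356 - 1/291 = -6.274374e-04 K⁻¹
Step 4: ln(k₂/k₁) = -60400/8.314 × -6.274374e-04 = 4.55824
Step 5: k₂ = k₁ × exp(4.55824) = 1.171e-04 × 9.54154e+01 = 1.117e-02 s⁻¹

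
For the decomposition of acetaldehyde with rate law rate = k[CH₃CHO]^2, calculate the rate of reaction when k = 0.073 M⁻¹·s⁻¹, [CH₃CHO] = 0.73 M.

0.0389 M/s

Step 1: Identify the rate law: rate = k[CH₃CHO]^2
Step 2: Substitute values: rate = 0.073 × (0.73)^2
Step 3: Calculate: rate = 0.073 × 0.5329 = 0.0389017 M/s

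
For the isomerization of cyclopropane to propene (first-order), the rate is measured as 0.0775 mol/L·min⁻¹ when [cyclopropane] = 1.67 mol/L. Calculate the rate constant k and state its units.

0.04641 min⁻¹

Step 1: rate = k[cyclopropane]^1, so k = rate / [cyclopropane]^1.
Step 2: k = 0.0775 / (1.67)^1 = 0.0775 / 1.67.
Step 3: k = 0.04641 min⁻¹.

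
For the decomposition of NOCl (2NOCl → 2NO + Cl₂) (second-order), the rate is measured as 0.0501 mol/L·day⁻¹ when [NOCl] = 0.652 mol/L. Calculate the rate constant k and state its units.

0.1179 (mol/L)⁻¹·day⁻¹

Step 1: rate = k[NOCl]^2, so k = rate / [NOCl]^2.
Step 2: k = 0.0501 / (0.652)^2 = 0.0501 / 0.4251.
Step 3: k = 0.1179 (mol/L)⁻¹·day⁻¹.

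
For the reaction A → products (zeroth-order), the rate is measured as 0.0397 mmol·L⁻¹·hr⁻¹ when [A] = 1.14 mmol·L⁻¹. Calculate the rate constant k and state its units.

0.0397 mmol·L⁻¹·hr⁻¹

Step 1: For a zeroth-order reaction, rate = k (independent of concentration).
Step 2: k = rate = 0.0397 mmol·L⁻¹·hr⁻¹.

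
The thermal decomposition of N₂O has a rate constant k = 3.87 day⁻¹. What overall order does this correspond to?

first order (1)

Step 1: The units of k for an nth-order reaction are (concentration)^(1-n)·(time)⁻¹.
Step 2: Here k has units day⁻¹, so the concentration exponent is 0.
Step 3: 1 - n = 0 ⇒ n = 1. The reaction is first order.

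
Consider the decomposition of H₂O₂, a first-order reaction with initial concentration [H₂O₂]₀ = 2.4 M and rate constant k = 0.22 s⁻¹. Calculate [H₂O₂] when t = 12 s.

0.1713 M

Step 1: For a first-order reaction: [H₂O₂] = [H₂O₂]₀ × e^(-kt)
Step 2: [H₂O₂] = 2.4 × e^(-0.22 × 12)
Step 3: [H₂O₂] = 2.4 × e^(-2.64)
Step 4: [H₂O₂] = 2.4 × 0.0713613 = 0.1713 M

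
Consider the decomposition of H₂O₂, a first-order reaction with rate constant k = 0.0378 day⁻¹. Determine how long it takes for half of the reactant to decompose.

18.34 day

Step 1: For a first-order reaction, t₁/₂ = ln(2)/k
Step 2: t₁/₂ = ln(2)/0.0378
Step 3: t₁/₂ = 0.6931/0.0378 = 18.34 day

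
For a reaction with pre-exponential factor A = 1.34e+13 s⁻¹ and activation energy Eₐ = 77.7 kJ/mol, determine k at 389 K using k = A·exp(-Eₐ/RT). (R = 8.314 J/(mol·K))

4.93e+02 s⁻¹

Step 1: Use the Arrhenius equation: k = A × exp(-Eₐ/RT)
Step 2: Convert Eₐ to J/mol: 77.7 kJ/mol = 77700 J/mol
Step 3: Calculate the exponent: -Eₐ/(RT) = -77700/(8.314 × 389) = -24.02489
Step 4: k = 1.34e+13 × exp(-24.02489)
Step 5: k = 1.34e+13 × 3.68233e-11 = 4.9343e+02 s⁻¹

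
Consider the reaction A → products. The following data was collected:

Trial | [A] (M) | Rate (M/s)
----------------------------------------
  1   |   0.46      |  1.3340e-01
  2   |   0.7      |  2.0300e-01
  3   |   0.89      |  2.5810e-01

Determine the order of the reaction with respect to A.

first order (1)

Step 1: Compare trials to find order n where rate₂/rate₁ = ([A]₂/[A]₁)^n
Step 2: rate₂/rate₁ = 2.0300e-01/1.3340e-01 = 1.522
Step 3: [A]₂/[A]₁ = 0.7/0.46 = 1.522
Step 4: n = ln(1.522)/ln(1.522) = 1.00 ≈ 1
Step 5: The reaction is first order in A.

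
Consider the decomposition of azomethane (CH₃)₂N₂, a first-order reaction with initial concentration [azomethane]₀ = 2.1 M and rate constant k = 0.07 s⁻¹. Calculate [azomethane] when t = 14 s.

0.7882 M

Step 1: For a first-order reaction: [azomethane] = [azomethane]₀ × e^(-kt)
Step 2: [azomethane] = 2.1 × e^(-0.07 × 14)
Step 3: [azomethane] = 2.1 × e^(-0.98)
Step 4: [azomethane] = 2.1 × 0.375311 = 0.7882 M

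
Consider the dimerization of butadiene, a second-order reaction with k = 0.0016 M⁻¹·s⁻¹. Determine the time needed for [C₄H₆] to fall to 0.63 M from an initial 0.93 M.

320 s

Step 1: For second-order: t = (1/[C₄H₆] - 1/[C₄H₆]₀)/k
Step 2: t = (1/0.63 - 1/0.93)/0.0016
Step 3: t = (1.587 - 1.075)/0.0016
Step 4: t = 0.512/0.0016 = 320 s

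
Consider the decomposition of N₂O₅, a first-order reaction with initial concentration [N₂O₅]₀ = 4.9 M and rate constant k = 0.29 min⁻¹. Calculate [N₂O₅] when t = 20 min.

0.01484 M

Step 1: For a first-order reaction: [N₂O₅] = [N₂O₅]₀ × e^(-kt)
Step 2: [N₂O₅] = 4.9 × e^(-0.29 × 20)
Step 3: [N₂O₅] = 4.9 × e^(-5.8)
Step 4: [N₂O₅] = 4.9 × 0.00302755 = 0.01484 M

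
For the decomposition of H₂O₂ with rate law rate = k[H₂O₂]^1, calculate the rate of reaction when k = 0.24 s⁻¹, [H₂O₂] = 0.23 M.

0.0552 M/s

Step 1: Identify the rate law: rate = k[H₂O₂]^1
Step 2: Substitute values: rate = 0.24 × (0.23)^1
Step 3: Calculate: rate = 0.24 × 0.23 = 0.0552 M/s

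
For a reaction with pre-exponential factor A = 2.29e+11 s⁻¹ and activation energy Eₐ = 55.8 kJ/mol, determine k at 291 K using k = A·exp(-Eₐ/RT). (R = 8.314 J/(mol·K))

2.20e+01 s⁻¹

Step 1: Use the Arrhenius equation: k = A × exp(-Eₐ/RT)
Step 2: Convert Eₐ to J/mol: 55.8 kJ/mol = 55800 J/mol
Step 3: Calculate the exponent: -Eₐ/(RT) = -55800/(8.314 × 291) = -23.06382
Step 4: k = 2.29e+11 × exp(-23.06382)
Step 5: k = 2.29e+11 × 9.62743e-11 = 2.2047e+01 s⁻¹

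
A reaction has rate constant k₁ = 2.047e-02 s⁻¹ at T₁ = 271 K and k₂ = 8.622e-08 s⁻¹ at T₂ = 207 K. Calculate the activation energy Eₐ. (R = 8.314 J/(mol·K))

90.2 kJ/mol

Step 1: Use the two-temperature Arrhenius form: ln(k₂/k₁) = -Eₐ/R × (1/T₂ - 1/T₁)
Step 2: ln(k₂/k₁) = ln(8.622e-08/2.047e-02) = ln(4.21202e-06) = -12.3776
Step 3: 1/T₂ - 1/T₁ = 1/207 - 1/271 = 1.140881e-03 K⁻¹
Step 4: Eₐ = -R × ln(k₂/k₁) / (1/T₂ - 1/T₁) = -8.314 × -12.3776 / 1.140881e-03
Step 5: Eₐ = 9.0200e+04 J/mol = 90.2 kJ/mol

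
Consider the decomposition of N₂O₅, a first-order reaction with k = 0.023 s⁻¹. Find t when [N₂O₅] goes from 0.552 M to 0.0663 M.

92.15 s

Step 1: For first-order: t = ln([N₂O₅]₀/[N₂O₅])/k
Step 2: t = ln(0.552/0.0663)/0.023
Step 3: t = ln(8.326)/0.023
Step 4: t = 2.119/0.023 = 92.15 s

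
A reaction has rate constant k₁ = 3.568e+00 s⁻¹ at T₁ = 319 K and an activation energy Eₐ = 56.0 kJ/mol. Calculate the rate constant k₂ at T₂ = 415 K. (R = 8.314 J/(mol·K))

4.717e+02 s⁻¹

Step 1: Use the two-temperature Arrhenius form: ln(k₂/k₁) = -Eₐ/R × (1/T₂ - 1/T₁)
Step 2: Convert Eₐ to J/mol: 56.0 kJ/mol = 56000 J/mol
Step 3: 1/T₂ - 1/T₁ = 1/415 - 1/319 = -7.251577e-04 K⁻¹
Step 4: ln(k₂/k₁) = -56000/8.314 × -7.251577e-04 = 4.88439
Step 5: k₂ = k₁ × exp(4.88439) = 3.568e+00 × 1.32210e+02 = 4.717e+02 s⁻¹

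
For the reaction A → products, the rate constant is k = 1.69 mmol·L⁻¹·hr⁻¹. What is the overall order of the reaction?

zeroth order (0)

Step 1: The units of k for an nth-order reaction are (concentration)^(1-n)·(time)⁻¹.
Step 2: Here k has units mmol·L⁻¹·hr⁻¹, so the concentration exponent is 1.
Step 3: 1 - n = 1 ⇒ n = 0. The reaction is zeroth order.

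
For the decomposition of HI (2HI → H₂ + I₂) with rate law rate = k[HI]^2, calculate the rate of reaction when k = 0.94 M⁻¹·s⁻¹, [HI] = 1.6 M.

2.406 M/s

Step 1: Identify the rate law: rate = k[HI]^2
Step 2: Substitute values: rate = 0.94 × (1.6)^2
Step 3: Calculate: rate = 0.94 × 2.56 = 2.4064 M/s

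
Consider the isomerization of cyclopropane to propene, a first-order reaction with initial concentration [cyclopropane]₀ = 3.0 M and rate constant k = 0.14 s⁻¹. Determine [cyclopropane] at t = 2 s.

2.267 M

Step 1: For a first-order reaction: [cyclopropane] = [cyclopropane]₀ × e^(-kt)
Step 2: [cyclopropane] = 3.0 × e^(-0.14 × 2)
Step 3: [cyclopropane] = 3.0 × e^(-0.28)
Step 4: [cyclopropane] = 3.0 × 0.755784 = 2.267 M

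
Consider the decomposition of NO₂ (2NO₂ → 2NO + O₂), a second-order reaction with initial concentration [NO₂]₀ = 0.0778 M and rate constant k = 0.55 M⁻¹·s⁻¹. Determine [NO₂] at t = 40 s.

0.02869 M

Step 1: For a second-order reaction: 1/[NO₂] = 1/[NO₂]₀ + kt
Step 2: 1/[NO₂] = 1/0.0778 + 0.55 × 40
Step 3: 1/[NO₂] = 12.85 + 22 = 34.85
Step 4: [NO₂] = 1/34.85 = 0.02869 M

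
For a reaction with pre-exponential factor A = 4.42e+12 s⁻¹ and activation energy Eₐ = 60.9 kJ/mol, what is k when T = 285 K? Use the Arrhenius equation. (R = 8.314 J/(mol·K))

3.04e+01 s⁻¹

Step 1: Use the Arrhenius equation: k = A × exp(-Eₐ/RT)
Step 2: Convert Eₐ to J/mol: 60.9 kJ/mol = 60900 J/mol
Step 3: Calculate the exponent: -Eₐ/(RT) = -60900/(8.314 × 285) = -25.70173
Step 4: k = 4.42e+12 × exp(-25.70173)
Step 5: k = 4.42e+12 × 6.88463e-12 = 3.0430e+01 s⁻¹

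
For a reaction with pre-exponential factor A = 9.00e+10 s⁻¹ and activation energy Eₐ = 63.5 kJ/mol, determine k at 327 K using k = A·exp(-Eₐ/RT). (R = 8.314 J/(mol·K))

6.46e+00 s⁻¹

Step 1: Use the Arrhenius equation: k = A × exp(-Eₐ/RT)
Step 2: Convert Eₐ to J/mol: 63.5 kJ/mol = 63500 J/mol
Step 3: Calculate the exponent: -Eₐ/(RT) = -63500/(8.314 × 327) = -23.35694
Step 4: k = 9.00e+10 × exp(-23.35694)
Step 5: k = 9.00e+10 × 7.18141e-11 = 6.4633e+00 s⁻¹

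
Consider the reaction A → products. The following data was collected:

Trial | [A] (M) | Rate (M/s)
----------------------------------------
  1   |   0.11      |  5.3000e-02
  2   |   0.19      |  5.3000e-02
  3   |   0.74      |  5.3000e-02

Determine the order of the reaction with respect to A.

zeroth order (0)

Step 1: Compare trials - when concentration changes, rate stays constant.
Step 2: rate₂/rate₁ = 5.3000e-02/5.3000e-02 = 1
Step 3: [A]₂/[A]₁ = 0.19/0.11 = 1.727
Step 4: Since rate ratio ≈ (conc ratio)^0, the reaction is zeroth order.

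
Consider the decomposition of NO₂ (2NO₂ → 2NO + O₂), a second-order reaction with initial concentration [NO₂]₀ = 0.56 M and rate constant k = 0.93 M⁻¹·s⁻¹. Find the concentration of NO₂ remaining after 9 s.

0.09847 M

Step 1: For a second-order reaction: 1/[NO₂] = 1/[NO₂]₀ + kt
Step 2: 1/[NO₂] = 1/0.56 + 0.93 × 9
Step 3: 1/[NO₂] = 1.786 + 8.37 = 10.16
Step 4: [NO₂] = 1/10.16 = 0.09847 M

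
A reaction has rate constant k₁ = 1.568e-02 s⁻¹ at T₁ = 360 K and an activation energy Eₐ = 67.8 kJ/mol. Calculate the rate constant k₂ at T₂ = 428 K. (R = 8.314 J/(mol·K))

5.733e-01 s⁻¹

Step 1: Use the two-temperature Arrhenius form: ln(k₂/k₁) = -Eₐ/R × (1/T₂ - 1/T₁)
Step 2: Convert Eₐ to J/mol: 67.8 kJ/mol = 67800 J/mol
Step 3: 1/T₂ - 1/T₁ = 1/428 - 1/360 = -4.413292e-04 K⁻¹
Step 4: ln(k₂/k₁) = -67800/8.314 × -4.413292e-04 = 3.59900
Step 5: k₂ = k₁ × exp(3.59900) = 1.568e-02 × 3.65617e+01 = 5.733e-01 s⁻¹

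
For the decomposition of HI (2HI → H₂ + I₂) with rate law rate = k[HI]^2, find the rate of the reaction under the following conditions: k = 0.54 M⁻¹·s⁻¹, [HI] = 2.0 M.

2.16 M/s

Step 1: Identify the rate law: rate = k[HI]^2
Step 2: Substitute values: rate = 0.54 × (2.0)^2
Step 3: Calculate: rate = 0.54 × 4 = 2.16 M/s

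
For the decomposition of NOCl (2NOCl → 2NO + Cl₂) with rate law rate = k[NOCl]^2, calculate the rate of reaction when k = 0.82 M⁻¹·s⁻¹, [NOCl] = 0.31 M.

0.0788 M/s

Step 1: Identify the rate law: rate = k[NOCl]^2
Step 2: Substitute values: rate = 0.82 × (0.31)^2
Step 3: Calculate: rate = 0.82 × 0.0961 = 0.078802 M/s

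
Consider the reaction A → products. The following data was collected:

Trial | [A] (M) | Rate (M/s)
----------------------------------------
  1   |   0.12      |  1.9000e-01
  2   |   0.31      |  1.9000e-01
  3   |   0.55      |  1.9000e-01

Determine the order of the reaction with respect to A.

zeroth order (0)

Step 1: Compare trials - when concentration changes, rate stays constant.
Step 2: rate₂/rate₁ = 1.9000e-01/1.9000e-01 = 1
Step 3: [A]₂/[A]₁ = 0.31/0.12 = 2.583
Step 4: Since rate ratio ≈ (conc ratio)^0, the reaction is zeroth order.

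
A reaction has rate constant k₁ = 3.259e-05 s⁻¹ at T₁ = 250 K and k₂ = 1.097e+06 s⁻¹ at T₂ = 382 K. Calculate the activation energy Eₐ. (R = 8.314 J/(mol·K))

145.8 kJ/mol

Step 1: Use the two-temperature Arrhenius form: ln(k₂/k₁) = -Eₐ/R × (1/T₂ - 1/T₁)
Step 2: ln(k₂/k₁) = ln(1.097e+06/3.259e-05) = ln(3.36606e+10) = 24.2396
Step 3: 1/T₂ - 1/T₁ = 1/382 - 1/250 = -1.382199e-03 K⁻¹
Step 4: Eₐ = -R × ln(k₂/k₁) / (1/T₂ - 1/T₁) = -8.314 × 24.2396 / -1.382199e-03
Step 5: Eₐ = 1.4580e+05 J/mol = 145.8 kJ/mol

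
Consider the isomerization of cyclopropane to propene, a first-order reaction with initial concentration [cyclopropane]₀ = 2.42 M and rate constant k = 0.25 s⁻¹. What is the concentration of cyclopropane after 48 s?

1.487e-05 M

Step 1: For a first-order reaction: [cyclopropane] = [cyclopropane]₀ × e^(-kt)
Step 2: [cyclopropane] = 2.42 × e^(-0.25 × 48)
Step 3: [cyclopropane] = 2.42 × e^(-12)
Step 4: [cyclopropane] = 2.42 × 6.14421e-06 = 1.487e-05 M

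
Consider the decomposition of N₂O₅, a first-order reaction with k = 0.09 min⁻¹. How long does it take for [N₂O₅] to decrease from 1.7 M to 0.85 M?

7.702 min

Step 1: For first-order: t = ln([N₂O₅]₀/[N₂O₅])/k
Step 2: t = ln(1.7/0.85)/0.09
Step 3: t = ln(2)/0.09
Step 4: t = 0.6931/0.09 = 7.702 min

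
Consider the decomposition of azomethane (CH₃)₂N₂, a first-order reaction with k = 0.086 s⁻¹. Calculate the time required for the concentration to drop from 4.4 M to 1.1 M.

16.12 s

Step 1: For first-order: t = ln([azomethane]₀/[azomethane])/k
Step 2: t = ln(4.4/1.1)/0.086
Step 3: t = ln(4)/0.086
Step 4: t = 1.386/0.086 = 16.12 s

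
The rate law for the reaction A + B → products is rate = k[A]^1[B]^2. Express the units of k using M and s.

M⁻²·s⁻¹

Step 1: Overall order = 1 + 2 = 3.
Step 2: rate has units M·s⁻¹; [A]^1[B]^2 has units M^3.
Step 3: k = rate/([A]^1[B]^2), so units of k = M^(1-3)·s⁻¹ = M⁻²·s⁻¹.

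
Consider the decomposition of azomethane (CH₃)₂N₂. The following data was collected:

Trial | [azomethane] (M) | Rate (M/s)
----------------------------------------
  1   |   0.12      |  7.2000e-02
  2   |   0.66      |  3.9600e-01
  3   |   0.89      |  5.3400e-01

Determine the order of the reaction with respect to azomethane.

first order (1)

Step 1: Compare trials to find order n where rate₂/rate₁ = ([azomethane]₂/[azomethane]₁)^n
Step 2: rate₂/rate₁ = 3.9600e-01/7.2000e-02 = 5.5
Step 3: [azomethane]₂/[azomethane]₁ = 0.66/0.12 = 5.5
Step 4: n = ln(5.5)/ln(5.5) = 1.00 ≈ 1
Step 5: The reaction is first order in azomethane.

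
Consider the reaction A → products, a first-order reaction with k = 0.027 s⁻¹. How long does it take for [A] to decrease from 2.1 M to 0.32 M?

69.68 s

Step 1: For first-order: t = ln([A]₀/[A])/k
Step 2: t = ln(2.1/0.32)/0.027
Step 3: t = ln(6.562)/0.027
Step 4: t = 1.881/0.027 = 69.68 s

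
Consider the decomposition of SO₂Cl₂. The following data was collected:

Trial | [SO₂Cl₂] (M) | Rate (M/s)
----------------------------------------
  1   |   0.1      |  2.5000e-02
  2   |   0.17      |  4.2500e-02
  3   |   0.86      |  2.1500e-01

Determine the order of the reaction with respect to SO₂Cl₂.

first order (1)

Step 1: Compare trials to find order n where rate₂/rate₁ = ([SO₂Cl₂]₂/[SO₂Cl₂]₁)^n
Step 2: rate₂/rate₁ = 4.2500e-02/2.5000e-02 = 1.7
Step 3: [SO₂Cl₂]₂/[SO₂Cl₂]₁ = 0.17/0.1 = 1.7
Step 4: n = ln(1.7)/ln(1.7) = 1.00 ≈ 1
Step 5: The reaction is first order in SO₂Cl₂.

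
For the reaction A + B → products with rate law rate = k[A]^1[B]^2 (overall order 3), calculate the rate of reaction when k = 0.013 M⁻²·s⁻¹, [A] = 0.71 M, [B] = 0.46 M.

0.001953 M/s

Step 1: The rate law is rate = k[A]^1[B]^2, overall order = 1+2 = 3
Step 2: Substitute values: rate = 0.013 × (0.71)^1 × (0.46)^2
Step 3: rate = 0.013 × 0.71 × 0.2116 = 0.00195307 M/s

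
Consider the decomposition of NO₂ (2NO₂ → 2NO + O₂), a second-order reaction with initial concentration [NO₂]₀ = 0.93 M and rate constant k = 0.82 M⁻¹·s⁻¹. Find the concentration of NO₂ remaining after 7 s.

0.1467 M

Step 1: For a second-order reaction: 1/[NO₂] = 1/[NO₂]₀ + kt
Step 2: 1/[NO₂] = 1/0.93 + 0.82 × 7
Step 3: 1/[NO₂] = 1.075 + 5.74 = 6.815
Step 4: [NO₂] = 1/6.815 = 0.1467 M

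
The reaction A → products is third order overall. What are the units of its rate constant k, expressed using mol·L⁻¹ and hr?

(mol·L⁻¹)⁻²·hr⁻¹

Step 1: For overall order n, rate = k × (concentration)^n.
Step 2: Rate has units mol·L⁻¹·hr⁻¹; concentration term has units (mol·L⁻¹)^3.
Step 3: k = rate / (concentration)^n, so units of k = (mol·L⁻¹)^(1-3)·hr⁻¹ = (mol·L⁻¹)⁻²·hr⁻¹.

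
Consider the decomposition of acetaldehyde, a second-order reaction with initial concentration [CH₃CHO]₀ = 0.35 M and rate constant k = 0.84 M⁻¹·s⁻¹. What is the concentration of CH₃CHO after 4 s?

0.1608 M

Step 1: For a second-order reaction: 1/[CH₃CHO] = 1/[CH₃CHO]₀ + kt
Step 2: 1/[CH₃CHO] = 1/0.35 + 0.84 × 4
Step 3: 1/[CH₃CHO] = 2.857 + 3.36 = 6.217
Step 4: [CH₃CHO] = 1/6.217 = 0.1608 M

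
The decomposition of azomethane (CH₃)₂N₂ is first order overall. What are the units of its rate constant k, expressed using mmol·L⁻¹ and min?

min⁻¹

Step 1: For overall order n, rate = k × (concentration)^n.
Step 2: Rate has units mmol·L⁻¹·min⁻¹; concentration term has units (mmol·L⁻¹)^1.
Step 3: k = rate / (concentration)^n, so units of k = (mmol·L⁻¹)^(1-1)·min⁻¹ = min⁻¹.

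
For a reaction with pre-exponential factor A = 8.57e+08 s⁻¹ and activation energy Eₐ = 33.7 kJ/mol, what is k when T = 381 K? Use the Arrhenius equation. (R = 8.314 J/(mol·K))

2.05e+04 s⁻¹

Step 1: Use the Arrhenius equation: k = A × exp(-Eₐ/RT)
Step 2: Convert Eₐ to J/mol: 33.7 kJ/mol = 33700 J/mol
Step 3: Calculate the exponent: -Eₐ/(RT) = -33700/(8.314 × 381) = -10.63886
Step 4: k = 8.57e+08 × exp(-10.63886)
Step 5: k = 8.57e+08 × 2.39663e-05 = 2.0539e+04 s⁻¹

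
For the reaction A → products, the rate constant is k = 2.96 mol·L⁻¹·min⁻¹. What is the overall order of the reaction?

zeroth order (0)

Step 1: The units of k for an nth-order reaction are (concentration)^(1-n)·(time)⁻¹.
Step 2: Here k has units mol·L⁻¹·min⁻¹, so the concentration exponent is 1.
Step 3: 1 - n = 1 ⇒ n = 0. The reaction is zeroth order.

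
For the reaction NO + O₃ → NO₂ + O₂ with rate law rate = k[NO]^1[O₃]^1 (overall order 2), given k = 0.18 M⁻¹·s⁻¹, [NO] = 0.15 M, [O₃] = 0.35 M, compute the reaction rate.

0.00945 M/s

Step 1: The rate law is rate = k[NO]^1[O₃]^1, overall order = 1+1 = 2
Step 2: Substitute values: rate = 0.18 × (0.15)^1 × (0.35)^1
Step 3: rate = 0.18 × 0.15 × 0.35 = 0.00945 M/s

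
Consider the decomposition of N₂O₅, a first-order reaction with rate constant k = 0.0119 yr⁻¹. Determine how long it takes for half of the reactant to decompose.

58.25 yr

Step 1: For a first-order reaction, t₁/₂ = ln(2)/k
Step 2: t₁/₂ = ln(2)/0.0119
Step 3: t₁/₂ = 0.6931/0.0119 = 58.25 yr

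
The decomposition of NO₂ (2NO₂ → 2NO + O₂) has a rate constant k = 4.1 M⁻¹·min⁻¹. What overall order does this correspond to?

second order (2)

Step 1: The units of k for an nth-order reaction are (concentration)^(1-n)·(time)⁻¹.
Step 2: Here k has units M⁻¹·min⁻¹, so the concentration exponent is -1.
Step 3: 1 - n = -1 ⇒ n = 2. The reaction is second order.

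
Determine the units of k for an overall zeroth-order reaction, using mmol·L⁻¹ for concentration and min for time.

mmol·L⁻¹·min⁻¹

Step 1: For overall order n, rate = k × (concentration)^n.
Step 2: Rate has units mmol·L⁻¹·min⁻¹; concentration term has units (mmol·L⁻¹)^0.
Step 3: k = rate / (concentration)^n, so units of k = (mmol·L⁻¹)^(1-0)·min⁻¹ = mmol·L⁻¹·min⁻¹.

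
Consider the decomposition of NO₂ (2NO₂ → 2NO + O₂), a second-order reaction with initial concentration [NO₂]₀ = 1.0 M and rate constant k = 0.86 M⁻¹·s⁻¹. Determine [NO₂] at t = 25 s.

0.04444 M

Step 1: For a second-order reaction: 1/[NO₂] = 1/[NO₂]₀ + kt
Step 2: 1/[NO₂] = 1/1.0 + 0.86 × 25
Step 3: 1/[NO₂] = 1 + 21.5 = 22.5
Step 4: [NO₂] = 1/22.5 = 0.04444 M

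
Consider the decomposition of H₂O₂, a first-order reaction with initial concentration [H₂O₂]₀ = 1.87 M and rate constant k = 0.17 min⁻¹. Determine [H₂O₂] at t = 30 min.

0.0114 M

Step 1: For a first-order reaction: [H₂O₂] = [H₂O₂]₀ × e^(-kt)
Step 2: [H₂O₂] = 1.87 × e^(-0.17 × 30)
Step 3: [H₂O₂] = 1.87 × e^(-5.1)
Step 4: [H₂O₂] = 1.87 × 0.00609675 = 0.0114 M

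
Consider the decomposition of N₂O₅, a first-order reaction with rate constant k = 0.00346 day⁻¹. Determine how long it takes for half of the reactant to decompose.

200.3 day

Step 1: For a first-order reaction, t₁/₂ = ln(2)/k
Step 2: t₁/₂ = ln(2)/0.00346
Step 3: t₁/₂ = 0.6931/0.00346 = 200.3 day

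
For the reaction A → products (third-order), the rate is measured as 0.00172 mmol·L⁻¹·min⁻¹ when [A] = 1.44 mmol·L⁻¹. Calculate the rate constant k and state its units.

0.000576 (mmol·L⁻¹)⁻²·min⁻¹

Step 1: rate = k[A]^3, so k = rate / [A]^3.
Step 2: k = 0.00172 / (1.44)^3 = 0.00172 / 2.986.
Step 3: k = 0.000576 (mmol·L⁻¹)⁻²·min⁻¹.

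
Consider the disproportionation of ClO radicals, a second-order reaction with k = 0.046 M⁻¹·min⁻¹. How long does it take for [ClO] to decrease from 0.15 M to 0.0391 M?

411.1 min

Step 1: For second-order: t = (1/[ClO] - 1/[ClO]₀)/k
Step 2: t = (1/0.0391 - 1/0.15)/0.046
Step 3: t = (25.58 - 6.667)/0.046
Step 4: t = 18.91/0.046 = 411.1 min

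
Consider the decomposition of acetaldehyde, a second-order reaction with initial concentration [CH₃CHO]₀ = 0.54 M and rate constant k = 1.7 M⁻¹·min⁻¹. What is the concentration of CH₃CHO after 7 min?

0.07272 M

Step 1: For a second-order reaction: 1/[CH₃CHO] = 1/[CH₃CHO]₀ + kt
Step 2: 1/[CH₃CHO] = 1/0.54 + 1.7 × 7
Step 3: 1/[CH₃CHO] = 1.852 + 11.9 = 13.75
Step 4: [CH₃CHO] = 1/13.75 = 0.07272 M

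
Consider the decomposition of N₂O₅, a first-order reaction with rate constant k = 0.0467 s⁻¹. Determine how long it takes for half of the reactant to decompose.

14.84 s

Step 1: For a first-order reaction, t₁/₂ = ln(2)/k
Step 2: t₁/₂ = ln(2)/0.0467
Step 3: t₁/₂ = 0.6931/0.0467 = 14.84 s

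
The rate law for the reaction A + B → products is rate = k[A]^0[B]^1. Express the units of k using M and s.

s⁻¹

Step 1: Overall order = 0 + 1 = 1.
Step 2: rate has units M·s⁻¹; [A]^0[B]^1 has units M^1.
Step 3: k = rate/([A]^0[B]^1), so units of k = M^(1-1)·s⁻¹ = s⁻¹.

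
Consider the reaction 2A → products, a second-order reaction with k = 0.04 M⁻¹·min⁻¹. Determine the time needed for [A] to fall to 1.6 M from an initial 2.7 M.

6.366 min

Step 1: For second-order: t = (1/[A] - 1/[A]₀)/k
Step 2: t = (1/1.6 - 1/2.7)/0.04
Step 3: t = (0.625 - 0.3704)/0.04
Step 4: t = 0.2546/0.04 = 6.366 min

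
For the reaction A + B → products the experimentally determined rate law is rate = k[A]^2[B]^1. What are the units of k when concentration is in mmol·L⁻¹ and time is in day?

(mmol·L⁻¹)⁻²·day⁻¹

Step 1: Overall order = 2 + 1 = 3.
Step 2: rate has units mmol·L⁻¹·day⁻¹; [A]^2[B]^1 has units (mmol·L⁻¹)^3.
Step 3: k = rate/([A]^2[B]^1), so units of k = (mmol·L⁻¹)^(1-3)·day⁻¹ = (mmol·L⁻¹)⁻²·day⁻¹.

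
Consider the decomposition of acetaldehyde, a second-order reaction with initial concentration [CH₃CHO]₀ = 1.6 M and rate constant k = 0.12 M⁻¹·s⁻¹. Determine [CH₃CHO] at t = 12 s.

0.4843 M

Step 1: For a second-order reaction: 1/[CH₃CHO] = 1/[CH₃CHO]₀ + kt
Step 2: 1/[CH₃CHO] = 1/1.6 + 0.12 × 12
Step 3: 1/[CH₃CHO] = 0.625 + 1.44 = 2.065
Step 4: [CH₃CHO] = 1/2.065 = 0.4843 M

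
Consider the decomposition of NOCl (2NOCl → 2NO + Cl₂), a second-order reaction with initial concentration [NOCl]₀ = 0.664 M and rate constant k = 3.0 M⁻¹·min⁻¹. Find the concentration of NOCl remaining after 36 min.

0.009132 M

Step 1: For a second-order reaction: 1/[NOCl] = 1/[NOCl]₀ + kt
Step 2: 1/[NOCl] = 1/0.664 + 3.0 × 36
Step 3: 1/[NOCl] = 1.506 + 108 = 109.5
Step 4: [NOCl] = 1/109.5 = 0.009132 M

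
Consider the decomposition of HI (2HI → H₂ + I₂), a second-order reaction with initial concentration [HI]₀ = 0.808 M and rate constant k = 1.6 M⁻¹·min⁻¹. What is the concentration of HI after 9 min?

0.06395 M

Step 1: For a second-order reaction: 1/[HI] = 1/[HI]₀ + kt
Step 2: 1/[HI] = 1/0.808 + 1.6 × 9
Step 3: 1/[HI] = 1.238 + 14.4 = 15.64
Step 4: [HI] = 1/15.64 = 0.06395 M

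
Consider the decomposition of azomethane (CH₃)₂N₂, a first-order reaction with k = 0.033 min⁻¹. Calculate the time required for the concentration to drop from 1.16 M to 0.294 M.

41.59 min

Step 1: For first-order: t = ln([azomethane]₀/[azomethane])/k
Step 2: t = ln(1.16/0.294)/0.033
Step 3: t = ln(3.946)/0.033
Step 4: t = 1.373/0.033 = 41.59 min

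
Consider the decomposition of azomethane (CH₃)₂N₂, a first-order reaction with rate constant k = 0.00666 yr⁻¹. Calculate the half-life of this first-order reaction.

104.1 yr

Step 1: For a first-order reaction, t₁/₂ = ln(2)/k
Step 2: t₁/₂ = ln(2)/0.00666
Step 3: t₁/₂ = 0.6931/0.00666 = 104.1 yr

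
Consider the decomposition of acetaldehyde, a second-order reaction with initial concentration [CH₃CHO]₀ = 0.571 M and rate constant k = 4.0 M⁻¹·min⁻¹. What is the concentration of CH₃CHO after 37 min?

0.006678 M

Step 1: For a second-order reaction: 1/[CH₃CHO] = 1/[CH₃CHO]₀ + kt
Step 2: 1/[CH₃CHO] = 1/0.571 + 4.0 × 37
Step 3: 1/[CH₃CHO] = 1.751 + 148 = 149.8
Step 4: [CH₃CHO] = 1/149.8 = 0.006678 M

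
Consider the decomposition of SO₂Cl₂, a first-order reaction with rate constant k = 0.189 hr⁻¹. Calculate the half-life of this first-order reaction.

3.667 hr

Step 1: For a first-order reaction, t₁/₂ = ln(2)/k
Step 2: t₁/₂ = ln(2)/0.189
Step 3: t₁/₂ = 0.6931/0.189 = 3.667 hr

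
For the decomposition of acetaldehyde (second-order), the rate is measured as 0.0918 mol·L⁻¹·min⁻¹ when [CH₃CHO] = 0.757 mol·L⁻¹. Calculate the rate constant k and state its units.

0.1602 (mol·L⁻¹)⁻¹·min⁻¹

Step 1: rate = k[CH₃CHO]^2, so k = rate / [CH₃CHO]^2.
Step 2: k = 0.0918 / (0.757)^2 = 0.0918 / 0.573.
Step 3: k = 0.1602 (mol·L⁻¹)⁻¹·min⁻¹.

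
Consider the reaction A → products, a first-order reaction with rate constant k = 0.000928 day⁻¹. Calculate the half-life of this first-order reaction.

746.9 day

Step 1: For a first-order reaction, t₁/₂ = ln(2)/k
Step 2: t₁/₂ = ln(2)/0.000928
Step 3: t₁/₂ = 0.6931/0.000928 = 746.9 day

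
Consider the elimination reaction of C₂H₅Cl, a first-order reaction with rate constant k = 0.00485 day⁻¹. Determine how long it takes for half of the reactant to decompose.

142.9 day

Step 1: For a first-order reaction, t₁/₂ = ln(2)/k
Step 2: t₁/₂ = ln(2)/0.00485
Step 3: t₁/₂ = 0.6931/0.00485 = 142.9 day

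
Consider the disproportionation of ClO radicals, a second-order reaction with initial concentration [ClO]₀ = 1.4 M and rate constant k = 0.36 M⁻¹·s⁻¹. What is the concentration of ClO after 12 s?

0.1986 M

Step 1: For a second-order reaction: 1/[ClO] = 1/[ClO]₀ + kt
Step 2: 1/[ClO] = 1/1.4 + 0.36 × 12
Step 3: 1/[ClO] = 0.7143 + 4.32 = 5.034
Step 4: [ClO] = 1/5.034 = 0.1986 M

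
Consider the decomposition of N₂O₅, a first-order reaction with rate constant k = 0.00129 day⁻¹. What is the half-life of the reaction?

537.3 day

Step 1: For a first-order reaction, t₁/₂ = ln(2)/k
Step 2: t₁/₂ = ln(2)/0.00129
Step 3: t₁/₂ = 0.6931/0.00129 = 537.3 day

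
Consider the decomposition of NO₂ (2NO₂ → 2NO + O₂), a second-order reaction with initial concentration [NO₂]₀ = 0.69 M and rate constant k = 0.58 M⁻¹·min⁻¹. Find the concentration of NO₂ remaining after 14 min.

0.1045 M

Step 1: For a second-order reaction: 1/[NO₂] = 1/[NO₂]₀ + kt
Step 2: 1/[NO₂] = 1/0.69 + 0.58 × 14
Step 3: 1/[NO₂] = 1.449 + 8.12 = 9.569
Step 4: [NO₂] = 1/9.569 = 0.1045 M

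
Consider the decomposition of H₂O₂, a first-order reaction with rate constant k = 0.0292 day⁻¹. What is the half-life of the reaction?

23.74 day

Step 1: For a first-order reaction, t₁/₂ = ln(2)/k
Step 2: t₁/₂ = ln(2)/0.0292
Step 3: t₁/₂ = 0.6931/0.0292 = 23.74 day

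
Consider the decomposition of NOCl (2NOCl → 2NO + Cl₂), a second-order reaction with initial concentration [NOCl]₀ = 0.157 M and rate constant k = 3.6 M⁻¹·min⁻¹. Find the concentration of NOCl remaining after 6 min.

0.03575 M

Step 1: For a second-order reaction: 1/[NOCl] = 1/[NOCl]₀ + kt
Step 2: 1/[NOCl] = 1/0.157 + 3.6 × 6
Step 3: 1/[NOCl] = 6.369 + 21.6 = 27.97
Step 4: [NOCl] = 1/27.97 = 0.03575 M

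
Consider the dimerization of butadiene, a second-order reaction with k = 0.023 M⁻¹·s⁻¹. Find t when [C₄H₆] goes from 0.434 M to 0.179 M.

142.7 s

Step 1: For second-order: t = (1/[C₄H₆] - 1/[C₄H₆]₀)/k
Step 2: t = (1/0.179 - 1/0.434)/0.023
Step 3: t = (5.587 - 2.304)/0.023
Step 4: t = 3.282/0.023 = 142.7 s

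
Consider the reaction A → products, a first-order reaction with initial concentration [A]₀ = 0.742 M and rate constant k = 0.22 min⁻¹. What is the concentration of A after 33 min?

0.0005217 M

Step 1: For a first-order reaction: [A] = [A]₀ × e^(-kt)
Step 2: [A] = 0.742 × e^(-0.22 × 33)
Step 3: [A] = 0.742 × e^(-7.26)
Step 4: [A] = 0.742 × 0.000703108 = 0.0005217 M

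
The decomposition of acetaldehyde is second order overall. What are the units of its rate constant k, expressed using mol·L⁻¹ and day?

(mol·L⁻¹)⁻¹·day⁻¹

Step 1: For overall order n, rate = k × (concentration)^n.
Step 2: Rate has units mol·L⁻¹·day⁻¹; concentration term has units (mol·L⁻¹)^2.
Step 3: k = rate / (concentration)^n, so units of k = (mol·L⁻¹)^(1-2)·day⁻¹ = (mol·L⁻¹)⁻¹·day⁻¹.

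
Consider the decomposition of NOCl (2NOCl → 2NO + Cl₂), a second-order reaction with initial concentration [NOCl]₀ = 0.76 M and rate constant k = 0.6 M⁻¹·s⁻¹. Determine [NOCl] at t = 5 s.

0.2317 M

Step 1: For a second-order reaction: 1/[NOCl] = 1/[NOCl]₀ + kt
Step 2: 1/[NOCl] = 1/0.76 + 0.6 × 5
Step 3: 1/[NOCl] = 1.316 + 3 = 4.316
Step 4: [NOCl] = 1/4.316 = 0.2317 M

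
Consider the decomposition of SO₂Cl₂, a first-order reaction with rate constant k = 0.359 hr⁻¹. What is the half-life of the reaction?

1.931 hr

Step 1: For a first-order reaction, t₁/₂ = ln(2)/k
Step 2: t₁/₂ = ln(2)/0.359
Step 3: t₁/₂ = 0.6931/0.359 = 1.931 hr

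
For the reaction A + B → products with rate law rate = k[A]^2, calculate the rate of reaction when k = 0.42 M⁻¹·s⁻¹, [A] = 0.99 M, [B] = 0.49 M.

0.4116 M/s

Step 1: The rate law is rate = k[A]^2
Step 2: Note that the rate does not depend on [B] (zero order in B).
Step 3: rate = 0.42 × (0.99)^2 = 0.411642 M/s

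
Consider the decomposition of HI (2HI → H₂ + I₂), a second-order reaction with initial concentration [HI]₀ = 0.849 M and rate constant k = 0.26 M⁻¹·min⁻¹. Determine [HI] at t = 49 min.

0.07185 M

Step 1: For a second-order reaction: 1/[HI] = 1/[HI]₀ + kt
Step 2: 1/[HI] = 1/0.849 + 0.26 × 49
Step 3: 1/[HI] = 1.178 + 12.74 = 13.92
Step 4: [HI] = 1/13.92 = 0.07185 M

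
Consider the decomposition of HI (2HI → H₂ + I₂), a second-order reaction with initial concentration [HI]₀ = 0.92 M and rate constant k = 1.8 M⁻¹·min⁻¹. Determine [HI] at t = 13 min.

0.04084 M

Step 1: For a second-order reaction: 1/[HI] = 1/[HI]₀ + kt
Step 2: 1/[HI] = 1/0.92 + 1.8 × 13
Step 3: 1/[HI] = 1.087 + 23.4 = 24.49
Step 4: [HI] = 1/24.49 = 0.04084 M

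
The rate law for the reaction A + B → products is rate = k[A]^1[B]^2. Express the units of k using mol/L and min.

(mol/L)⁻²·min⁻¹

Step 1: Overall order = 1 + 2 = 3.
Step 2: rate has units mol/L·min⁻¹; [A]^1[B]^2 has units (mol/L)^3.
Step 3: k = rate/([A]^1[B]^2), so units of k = (mol/L)^(1-3)·min⁻¹ = (mol/L)⁻²·min⁻¹.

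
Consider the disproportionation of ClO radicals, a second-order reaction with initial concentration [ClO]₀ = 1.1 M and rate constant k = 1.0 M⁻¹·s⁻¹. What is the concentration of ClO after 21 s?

0.04564 M

Step 1: For a second-order reaction: 1/[ClO] = 1/[ClO]₀ + kt
Step 2: 1/[ClO] = 1/1.1 + 1.0 × 21
Step 3: 1/[ClO] = 0.9091 + 21 = 21.91
Step 4: [ClO] = 1/21.91 = 0.04564 M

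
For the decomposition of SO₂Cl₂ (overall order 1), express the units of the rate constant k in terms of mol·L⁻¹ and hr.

hr⁻¹

Step 1: For overall order n, rate = k × (concentration)^n.
Step 2: Rate has units mol·L⁻¹·hr⁻¹; concentration term has units (mol·L⁻¹)^1.
Step 3: k = rate / (concentration)^n, so units of k = (mol·L⁻¹)^(1-1)·hr⁻¹ = hr⁻¹.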